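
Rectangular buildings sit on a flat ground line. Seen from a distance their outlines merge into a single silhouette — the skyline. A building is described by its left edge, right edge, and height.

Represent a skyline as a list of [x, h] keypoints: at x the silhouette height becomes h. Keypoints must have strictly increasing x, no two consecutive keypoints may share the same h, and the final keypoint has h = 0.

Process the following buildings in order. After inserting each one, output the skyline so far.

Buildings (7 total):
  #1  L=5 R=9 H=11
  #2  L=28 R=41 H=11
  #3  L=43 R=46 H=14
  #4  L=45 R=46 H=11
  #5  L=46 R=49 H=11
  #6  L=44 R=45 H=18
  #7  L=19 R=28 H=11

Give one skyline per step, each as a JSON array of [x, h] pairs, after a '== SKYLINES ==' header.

== SKYLINES ==
[[5,11],[9,0]]
[[5,11],[9,0],[28,11],[41,0]]
[[5,11],[9,0],[28,11],[41,0],[43,14],[46,0]]
[[5,11],[9,0],[28,11],[41,0],[43,14],[46,0]]
[[5,11],[9,0],[28,11],[41,0],[43,14],[46,11],[49,0]]
[[5,11],[9,0],[28,11],[41,0],[43,14],[44,18],[45,14],[46,11],[49,0]]
[[5,11],[9,0],[19,11],[41,0],[43,14],[44,18],[45,14],[46,11],[49,0]]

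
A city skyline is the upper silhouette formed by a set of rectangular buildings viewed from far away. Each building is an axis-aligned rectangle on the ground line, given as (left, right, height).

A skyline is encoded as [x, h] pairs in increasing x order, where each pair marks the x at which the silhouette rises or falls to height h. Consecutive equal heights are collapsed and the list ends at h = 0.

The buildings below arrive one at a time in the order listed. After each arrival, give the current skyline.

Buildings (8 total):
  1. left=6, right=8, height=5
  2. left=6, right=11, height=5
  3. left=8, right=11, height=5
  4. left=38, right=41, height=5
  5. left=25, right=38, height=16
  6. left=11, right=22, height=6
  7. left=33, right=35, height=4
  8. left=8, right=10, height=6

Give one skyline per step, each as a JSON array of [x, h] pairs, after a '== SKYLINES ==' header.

== SKYLINES ==
[[6,5],[8,0]]
[[6,5],[11,0]]
[[6,5],[11,0]]
[[6,5],[11,0],[38,5],[41,0]]
[[6,5],[11,0],[25,16],[38,5],[41,0]]
[[6,5],[11,6],[22,0],[25,16],[38,5],[41,0]]
[[6,5],[11,6],[22,0],[25,16],[38,5],[41,0]]
[[6,5],[8,6],[10,5],[11,6],[22,0],[25,16],[38,5],[41,0]]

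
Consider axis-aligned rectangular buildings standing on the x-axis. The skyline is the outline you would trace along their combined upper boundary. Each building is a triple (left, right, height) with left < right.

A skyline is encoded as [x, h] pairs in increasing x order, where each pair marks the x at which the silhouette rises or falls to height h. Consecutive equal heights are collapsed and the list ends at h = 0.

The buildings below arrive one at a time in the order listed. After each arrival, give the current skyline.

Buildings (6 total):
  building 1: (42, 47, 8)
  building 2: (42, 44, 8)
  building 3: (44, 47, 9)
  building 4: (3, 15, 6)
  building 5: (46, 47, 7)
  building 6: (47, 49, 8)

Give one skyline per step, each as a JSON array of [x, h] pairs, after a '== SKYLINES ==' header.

== SKYLINES ==
[[42,8],[47,0]]
[[42,8],[47,0]]
[[42,8],[44,9],[47,0]]
[[3,6],[15,0],[42,8],[44,9],[47,0]]
[[3,6],[15,0],[42,8],[44,9],[47,0]]
[[3,6],[15,0],[42,8],[44,9],[47,8],[49,0]]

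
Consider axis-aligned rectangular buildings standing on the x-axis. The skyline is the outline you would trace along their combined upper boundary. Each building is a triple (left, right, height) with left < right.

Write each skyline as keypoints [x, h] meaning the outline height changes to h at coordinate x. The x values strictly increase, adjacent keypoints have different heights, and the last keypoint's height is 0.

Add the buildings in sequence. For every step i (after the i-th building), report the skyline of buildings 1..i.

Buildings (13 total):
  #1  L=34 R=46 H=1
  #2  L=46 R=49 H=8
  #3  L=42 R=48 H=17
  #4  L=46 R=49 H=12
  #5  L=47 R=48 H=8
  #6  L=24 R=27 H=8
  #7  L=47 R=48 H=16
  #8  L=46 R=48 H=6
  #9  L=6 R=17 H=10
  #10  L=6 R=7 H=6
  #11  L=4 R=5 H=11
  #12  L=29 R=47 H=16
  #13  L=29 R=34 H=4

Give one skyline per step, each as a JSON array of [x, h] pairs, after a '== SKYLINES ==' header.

== SKYLINES ==
[[34,1],[46,0]]
[[34,1],[46,8],[49,0]]
[[34,1],[42,17],[48,8],[49,0]]
[[34,1],[42,17],[48,12],[49,0]]
[[34,1],[42,17],[48,12],[49,0]]
[[24,8],[27,0],[34,1],[42,17],[48,12],[49,0]]
[[24,8],[27,0],[34,1],[42,17],[48,12],[49,0]]
[[24,8],[27,0],[34,1],[42,17],[48,12],[49,0]]
[[6,10],[17,0],[24,8],[27,0],[34,1],[42,17],[48,12],[49,0]]
[[6,10],[17,0],[24,8],[27,0],[34,1],[42,17],[48,12],[49,0]]
[[4,11],[5,0],[6,10],[17,0],[24,8],[27,0],[34,1],[42,17],[48,12],[49,0]]
[[4,11],[5,0],[6,10],[17,0],[24,8],[27,0],[29,16],[42,17],[48,12],[49,0]]
[[4,11],[5,0],[6,10],[17,0],[24,8],[27,0],[29,16],[42,17],[48,12],[49,0]]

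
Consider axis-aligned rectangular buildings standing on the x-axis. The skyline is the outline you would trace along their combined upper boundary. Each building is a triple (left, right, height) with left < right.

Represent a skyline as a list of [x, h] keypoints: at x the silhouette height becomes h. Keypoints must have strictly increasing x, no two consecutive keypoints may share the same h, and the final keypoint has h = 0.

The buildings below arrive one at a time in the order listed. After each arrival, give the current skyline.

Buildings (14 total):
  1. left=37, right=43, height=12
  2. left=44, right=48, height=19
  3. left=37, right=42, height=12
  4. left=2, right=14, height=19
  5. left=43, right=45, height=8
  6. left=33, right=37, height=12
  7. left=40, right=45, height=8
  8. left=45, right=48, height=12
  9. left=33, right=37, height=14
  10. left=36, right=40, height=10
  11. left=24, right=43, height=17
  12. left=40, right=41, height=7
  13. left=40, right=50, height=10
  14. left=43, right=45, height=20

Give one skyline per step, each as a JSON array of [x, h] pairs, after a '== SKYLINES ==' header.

== SKYLINES ==
[[37,12],[43,0]]
[[37,12],[43,0],[44,19],[48,0]]
[[37,12],[43,0],[44,19],[48,0]]
[[2,19],[14,0],[37,12],[43,0],[44,19],[48,0]]
[[2,19],[14,0],[37,12],[43,8],[44,19],[48,0]]
[[2,19],[14,0],[33,12],[43,8],[44,19],[48,0]]
[[2,19],[14,0],[33,12],[43,8],[44,19],[48,0]]
[[2,19],[14,0],[33,12],[43,8],[44,19],[48,0]]
[[2,19],[14,0],[33,14],[37,12],[43,8],[44,19],[48,0]]
[[2,19],[14,0],[33,14],[37,12],[43,8],[44,19],[48,0]]
[[2,19],[14,0],[24,17],[43,8],[44,19],[48,0]]
[[2,19],[14,0],[24,17],[43,8],[44,19],[48,0]]
[[2,19],[14,0],[24,17],[43,10],[44,19],[48,10],[50,0]]
[[2,19],[14,0],[24,17],[43,20],[45,19],[48,10],[50,0]]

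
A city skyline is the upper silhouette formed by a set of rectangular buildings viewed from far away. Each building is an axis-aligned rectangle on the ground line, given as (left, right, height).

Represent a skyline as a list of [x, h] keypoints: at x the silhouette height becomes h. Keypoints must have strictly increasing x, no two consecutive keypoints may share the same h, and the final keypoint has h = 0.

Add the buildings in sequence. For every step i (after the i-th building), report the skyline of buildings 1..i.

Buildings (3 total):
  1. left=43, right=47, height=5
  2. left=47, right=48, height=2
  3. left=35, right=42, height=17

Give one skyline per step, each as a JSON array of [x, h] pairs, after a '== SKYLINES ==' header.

== SKYLINES ==
[[43,5],[47,0]]
[[43,5],[47,2],[48,0]]
[[35,17],[42,0],[43,5],[47,2],[48,0]]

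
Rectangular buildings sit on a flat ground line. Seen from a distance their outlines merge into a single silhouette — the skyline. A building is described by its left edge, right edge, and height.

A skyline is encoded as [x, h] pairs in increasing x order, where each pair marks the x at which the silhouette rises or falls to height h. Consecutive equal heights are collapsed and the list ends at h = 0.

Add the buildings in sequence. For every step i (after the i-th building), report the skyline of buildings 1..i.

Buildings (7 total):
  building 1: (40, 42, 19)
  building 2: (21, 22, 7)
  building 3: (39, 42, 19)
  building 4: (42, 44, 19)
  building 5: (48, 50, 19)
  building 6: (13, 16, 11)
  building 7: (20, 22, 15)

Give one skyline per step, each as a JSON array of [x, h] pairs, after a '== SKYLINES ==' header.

== SKYLINES ==
[[40,19],[42,0]]
[[21,7],[22,0],[40,19],[42,0]]
[[21,7],[22,0],[39,19],[42,0]]
[[21,7],[22,0],[39,19],[44,0]]
[[21,7],[22,0],[39,19],[44,0],[48,19],[50,0]]
[[13,11],[16,0],[21,7],[22,0],[39,19],[44,0],[48,19],[50,0]]
[[13,11],[16,0],[20,15],[22,0],[39,19],[44,0],[48,19],[50,0]]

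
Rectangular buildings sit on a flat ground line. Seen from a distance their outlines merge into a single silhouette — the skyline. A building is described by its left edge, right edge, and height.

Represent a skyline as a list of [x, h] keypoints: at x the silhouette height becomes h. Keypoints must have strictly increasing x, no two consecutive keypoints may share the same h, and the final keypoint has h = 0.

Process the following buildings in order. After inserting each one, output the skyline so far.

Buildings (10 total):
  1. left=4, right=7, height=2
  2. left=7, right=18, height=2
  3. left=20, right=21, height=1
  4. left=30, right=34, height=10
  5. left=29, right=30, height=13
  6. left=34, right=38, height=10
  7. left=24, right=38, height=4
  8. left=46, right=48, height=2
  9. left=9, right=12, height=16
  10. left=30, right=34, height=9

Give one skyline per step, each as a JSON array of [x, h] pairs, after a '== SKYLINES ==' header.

== SKYLINES ==
[[4,2],[7,0]]
[[4,2],[18,0]]
[[4,2],[18,0],[20,1],[21,0]]
[[4,2],[18,0],[20,1],[21,0],[30,10],[34,0]]
[[4,2],[18,0],[20,1],[21,0],[29,13],[30,10],[34,0]]
[[4,2],[18,0],[20,1],[21,0],[29,13],[30,10],[38,0]]
[[4,2],[18,0],[20,1],[21,0],[24,4],[29,13],[30,10],[38,0]]
[[4,2],[18,0],[20,1],[21,0],[24,4],[29,13],[30,10],[38,0],[46,2],[48,0]]
[[4,2],[9,16],[12,2],[18,0],[20,1],[21,0],[24,4],[29,13],[30,10],[38,0],[46,2],[48,0]]
[[4,2],[9,16],[12,2],[18,0],[20,1],[21,0],[24,4],[29,13],[30,10],[38,0],[46,2],[48,0]]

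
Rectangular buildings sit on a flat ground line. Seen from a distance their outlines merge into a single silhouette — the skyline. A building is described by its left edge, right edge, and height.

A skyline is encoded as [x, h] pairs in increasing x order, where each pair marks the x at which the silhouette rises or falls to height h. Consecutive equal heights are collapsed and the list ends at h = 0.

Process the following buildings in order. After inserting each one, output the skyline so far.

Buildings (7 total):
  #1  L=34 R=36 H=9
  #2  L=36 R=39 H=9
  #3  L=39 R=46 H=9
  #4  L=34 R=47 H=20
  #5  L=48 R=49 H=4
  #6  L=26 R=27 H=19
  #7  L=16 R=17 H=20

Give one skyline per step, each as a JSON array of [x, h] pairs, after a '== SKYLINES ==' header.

== SKYLINES ==
[[34,9],[36,0]]
[[34,9],[39,0]]
[[34,9],[46,0]]
[[34,20],[47,0]]
[[34,20],[47,0],[48,4],[49,0]]
[[26,19],[27,0],[34,20],[47,0],[48,4],[49,0]]
[[16,20],[17,0],[26,19],[27,0],[34,20],[47,0],[48,4],[49,0]]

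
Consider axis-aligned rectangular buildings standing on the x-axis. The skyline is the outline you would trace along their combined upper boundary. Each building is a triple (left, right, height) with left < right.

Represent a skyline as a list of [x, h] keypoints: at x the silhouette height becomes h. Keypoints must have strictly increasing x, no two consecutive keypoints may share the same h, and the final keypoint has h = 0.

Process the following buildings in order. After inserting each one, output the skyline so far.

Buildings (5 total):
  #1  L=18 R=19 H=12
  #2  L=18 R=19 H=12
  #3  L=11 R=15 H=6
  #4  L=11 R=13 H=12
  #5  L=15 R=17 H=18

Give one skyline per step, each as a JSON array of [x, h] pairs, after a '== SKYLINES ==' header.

== SKYLINES ==
[[18,12],[19,0]]
[[18,12],[19,0]]
[[11,6],[15,0],[18,12],[19,0]]
[[11,12],[13,6],[15,0],[18,12],[19,0]]
[[11,12],[13,6],[15,18],[17,0],[18,12],[19,0]]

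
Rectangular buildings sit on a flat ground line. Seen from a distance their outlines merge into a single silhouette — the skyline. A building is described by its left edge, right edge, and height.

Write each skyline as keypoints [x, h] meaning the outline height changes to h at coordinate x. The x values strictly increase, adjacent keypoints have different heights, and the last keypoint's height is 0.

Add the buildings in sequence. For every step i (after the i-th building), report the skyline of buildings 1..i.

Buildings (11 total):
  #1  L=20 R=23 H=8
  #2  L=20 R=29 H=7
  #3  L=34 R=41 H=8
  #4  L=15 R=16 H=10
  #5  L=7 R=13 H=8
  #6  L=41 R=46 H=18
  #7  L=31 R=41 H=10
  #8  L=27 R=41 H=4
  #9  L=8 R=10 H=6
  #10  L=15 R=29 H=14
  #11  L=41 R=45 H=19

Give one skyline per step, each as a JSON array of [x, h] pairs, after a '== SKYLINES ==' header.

== SKYLINES ==
[[20,8],[23,0]]
[[20,8],[23,7],[29,0]]
[[20,8],[23,7],[29,0],[34,8],[41,0]]
[[15,10],[16,0],[20,8],[23,7],[29,0],[34,8],[41,0]]
[[7,8],[13,0],[15,10],[16,0],[20,8],[23,7],[29,0],[34,8],[41,0]]
[[7,8],[13,0],[15,10],[16,0],[20,8],[23,7],[29,0],[34,8],[41,18],[46,0]]
[[7,8],[13,0],[15,10],[16,0],[20,8],[23,7],[29,0],[31,10],[41,18],[46,0]]
[[7,8],[13,0],[15,10],[16,0],[20,8],[23,7],[29,4],[31,10],[41,18],[46,0]]
[[7,8],[13,0],[15,10],[16,0],[20,8],[23,7],[29,4],[31,10],[41,18],[46,0]]
[[7,8],[13,0],[15,14],[29,4],[31,10],[41,18],[46,0]]
[[7,8],[13,0],[15,14],[29,4],[31,10],[41,19],[45,18],[46,0]]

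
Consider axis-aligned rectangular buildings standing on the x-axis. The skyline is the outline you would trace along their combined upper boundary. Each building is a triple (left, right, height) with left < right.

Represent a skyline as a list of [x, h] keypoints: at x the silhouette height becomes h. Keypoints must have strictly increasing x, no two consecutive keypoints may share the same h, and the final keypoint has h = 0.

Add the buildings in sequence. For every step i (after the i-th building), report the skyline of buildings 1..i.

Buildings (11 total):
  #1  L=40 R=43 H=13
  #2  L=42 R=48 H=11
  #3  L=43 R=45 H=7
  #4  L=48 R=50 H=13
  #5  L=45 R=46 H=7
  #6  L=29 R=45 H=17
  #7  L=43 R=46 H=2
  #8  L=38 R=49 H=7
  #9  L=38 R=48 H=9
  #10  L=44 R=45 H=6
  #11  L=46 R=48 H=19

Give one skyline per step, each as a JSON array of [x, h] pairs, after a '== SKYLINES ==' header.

== SKYLINES ==
[[40,13],[43,0]]
[[40,13],[43,11],[48,0]]
[[40,13],[43,11],[48,0]]
[[40,13],[43,11],[48,13],[50,0]]
[[40,13],[43,11],[48,13],[50,0]]
[[29,17],[45,11],[48,13],[50,0]]
[[29,17],[45,11],[48,13],[50,0]]
[[29,17],[45,11],[48,13],[50,0]]
[[29,17],[45,11],[48,13],[50,0]]
[[29,17],[45,11],[48,13],[50,0]]
[[29,17],[45,11],[46,19],[48,13],[50,0]]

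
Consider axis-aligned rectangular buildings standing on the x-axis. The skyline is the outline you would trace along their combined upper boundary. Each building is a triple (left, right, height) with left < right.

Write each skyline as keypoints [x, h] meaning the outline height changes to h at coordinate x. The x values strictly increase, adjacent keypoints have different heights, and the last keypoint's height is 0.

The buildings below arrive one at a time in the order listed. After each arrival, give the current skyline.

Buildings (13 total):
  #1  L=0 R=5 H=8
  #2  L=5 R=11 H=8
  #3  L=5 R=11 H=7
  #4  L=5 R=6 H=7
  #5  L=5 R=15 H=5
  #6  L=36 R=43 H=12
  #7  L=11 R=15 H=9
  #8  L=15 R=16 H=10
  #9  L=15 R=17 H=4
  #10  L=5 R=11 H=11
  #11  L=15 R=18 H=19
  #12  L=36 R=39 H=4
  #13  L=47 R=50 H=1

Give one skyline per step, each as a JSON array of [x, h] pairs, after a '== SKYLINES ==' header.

== SKYLINES ==
[[0,8],[5,0]]
[[0,8],[11,0]]
[[0,8],[11,0]]
[[0,8],[11,0]]
[[0,8],[11,5],[15,0]]
[[0,8],[11,5],[15,0],[36,12],[43,0]]
[[0,8],[11,9],[15,0],[36,12],[43,0]]
[[0,8],[11,9],[15,10],[16,0],[36,12],[43,0]]
[[0,8],[11,9],[15,10],[16,4],[17,0],[36,12],[43,0]]
[[0,8],[5,11],[11,9],[15,10],[16,4],[17,0],[36,12],[43,0]]
[[0,8],[5,11],[11,9],[15,19],[18,0],[36,12],[43,0]]
[[0,8],[5,11],[11,9],[15,19],[18,0],[36,12],[43,0]]
[[0,8],[5,11],[11,9],[15,19],[18,0],[36,12],[43,0],[47,1],[50,0]]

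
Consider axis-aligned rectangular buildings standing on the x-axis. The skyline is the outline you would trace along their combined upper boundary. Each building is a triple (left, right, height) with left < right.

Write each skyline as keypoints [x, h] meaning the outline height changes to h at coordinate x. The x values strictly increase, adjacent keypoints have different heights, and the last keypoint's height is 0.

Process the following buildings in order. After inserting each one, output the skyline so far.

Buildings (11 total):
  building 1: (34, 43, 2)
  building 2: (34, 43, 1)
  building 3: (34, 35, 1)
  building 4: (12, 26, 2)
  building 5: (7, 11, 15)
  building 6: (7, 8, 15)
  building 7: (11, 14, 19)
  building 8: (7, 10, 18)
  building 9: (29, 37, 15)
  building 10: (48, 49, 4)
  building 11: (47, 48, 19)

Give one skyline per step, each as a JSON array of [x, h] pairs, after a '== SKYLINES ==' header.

== SKYLINES ==
[[34,2],[43,0]]
[[34,2],[43,0]]
[[34,2],[43,0]]
[[12,2],[26,0],[34,2],[43,0]]
[[7,15],[11,0],[12,2],[26,0],[34,2],[43,0]]
[[7,15],[11,0],[12,2],[26,0],[34,2],[43,0]]
[[7,15],[11,19],[14,2],[26,0],[34,2],[43,0]]
[[7,18],[10,15],[11,19],[14,2],[26,0],[34,2],[43,0]]
[[7,18],[10,15],[11,19],[14,2],[26,0],[29,15],[37,2],[43,0]]
[[7,18],[10,15],[11,19],[14,2],[26,0],[29,15],[37,2],[43,0],[48,4],[49,0]]
[[7,18],[10,15],[11,19],[14,2],[26,0],[29,15],[37,2],[43,0],[47,19],[48,4],[49,0]]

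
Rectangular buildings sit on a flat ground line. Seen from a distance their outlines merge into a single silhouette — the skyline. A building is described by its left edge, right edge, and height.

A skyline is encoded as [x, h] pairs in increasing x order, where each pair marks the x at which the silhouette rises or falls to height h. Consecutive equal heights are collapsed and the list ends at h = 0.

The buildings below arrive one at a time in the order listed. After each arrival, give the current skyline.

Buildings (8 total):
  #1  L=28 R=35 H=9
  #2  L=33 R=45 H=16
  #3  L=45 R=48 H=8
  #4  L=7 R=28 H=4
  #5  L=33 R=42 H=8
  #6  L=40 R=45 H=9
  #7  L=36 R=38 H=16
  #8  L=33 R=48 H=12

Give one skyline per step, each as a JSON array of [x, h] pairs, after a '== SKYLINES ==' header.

== SKYLINES ==
[[28,9],[35,0]]
[[28,9],[33,16],[45,0]]
[[28,9],[33,16],[45,8],[48,0]]
[[7,4],[28,9],[33,16],[45,8],[48,0]]
[[7,4],[28,9],[33,16],[45,8],[48,0]]
[[7,4],[28,9],[33,16],[45,8],[48,0]]
[[7,4],[28,9],[33,16],[45,8],[48,0]]
[[7,4],[28,9],[33,16],[45,12],[48,0]]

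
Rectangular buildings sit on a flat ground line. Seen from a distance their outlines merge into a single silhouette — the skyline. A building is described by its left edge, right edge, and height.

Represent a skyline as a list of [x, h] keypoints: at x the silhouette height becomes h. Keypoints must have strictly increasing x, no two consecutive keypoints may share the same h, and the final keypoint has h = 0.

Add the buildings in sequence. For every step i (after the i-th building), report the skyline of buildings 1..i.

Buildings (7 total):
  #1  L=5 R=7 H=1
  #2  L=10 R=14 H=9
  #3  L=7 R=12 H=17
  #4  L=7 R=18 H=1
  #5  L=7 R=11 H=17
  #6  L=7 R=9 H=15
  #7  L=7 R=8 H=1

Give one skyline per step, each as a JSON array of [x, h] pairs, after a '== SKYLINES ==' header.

== SKYLINES ==
[[5,1],[7,0]]
[[5,1],[7,0],[10,9],[14,0]]
[[5,1],[7,17],[12,9],[14,0]]
[[5,1],[7,17],[12,9],[14,1],[18,0]]
[[5,1],[7,17],[12,9],[14,1],[18,0]]
[[5,1],[7,17],[12,9],[14,1],[18,0]]
[[5,1],[7,17],[12,9],[14,1],[18,0]]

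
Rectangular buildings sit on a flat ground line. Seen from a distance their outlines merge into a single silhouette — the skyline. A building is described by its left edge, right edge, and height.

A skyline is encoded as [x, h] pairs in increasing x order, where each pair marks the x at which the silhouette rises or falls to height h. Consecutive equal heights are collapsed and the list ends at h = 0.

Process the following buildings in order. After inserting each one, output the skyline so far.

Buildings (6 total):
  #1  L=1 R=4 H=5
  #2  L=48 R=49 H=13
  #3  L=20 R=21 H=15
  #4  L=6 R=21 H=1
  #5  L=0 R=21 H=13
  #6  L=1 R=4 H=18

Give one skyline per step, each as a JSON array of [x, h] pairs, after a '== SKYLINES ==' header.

== SKYLINES ==
[[1,5],[4,0]]
[[1,5],[4,0],[48,13],[49,0]]
[[1,5],[4,0],[20,15],[21,0],[48,13],[49,0]]
[[1,5],[4,0],[6,1],[20,15],[21,0],[48,13],[49,0]]
[[0,13],[20,15],[21,0],[48,13],[49,0]]
[[0,13],[1,18],[4,13],[20,15],[21,0],[48,13],[49,0]]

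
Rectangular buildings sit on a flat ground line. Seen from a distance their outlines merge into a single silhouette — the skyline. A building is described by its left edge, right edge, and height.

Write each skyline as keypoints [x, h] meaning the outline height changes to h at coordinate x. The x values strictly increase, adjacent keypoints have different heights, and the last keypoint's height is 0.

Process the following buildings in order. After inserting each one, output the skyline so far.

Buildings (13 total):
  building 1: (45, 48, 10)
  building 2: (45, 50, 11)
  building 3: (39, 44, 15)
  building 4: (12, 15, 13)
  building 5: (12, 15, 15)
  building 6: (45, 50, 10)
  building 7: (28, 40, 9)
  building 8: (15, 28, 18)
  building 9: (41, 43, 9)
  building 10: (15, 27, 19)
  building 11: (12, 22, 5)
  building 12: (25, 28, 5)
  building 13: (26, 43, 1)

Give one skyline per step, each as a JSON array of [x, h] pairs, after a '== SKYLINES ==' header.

== SKYLINES ==
[[45,10],[48,0]]
[[45,11],[50,0]]
[[39,15],[44,0],[45,11],[50,0]]
[[12,13],[15,0],[39,15],[44,0],[45,11],[50,0]]
[[12,15],[15,0],[39,15],[44,0],[45,11],[50,0]]
[[12,15],[15,0],[39,15],[44,0],[45,11],[50,0]]
[[12,15],[15,0],[28,9],[39,15],[44,0],[45,11],[50,0]]
[[12,15],[15,18],[28,9],[39,15],[44,0],[45,11],[50,0]]
[[12,15],[15,18],[28,9],[39,15],[44,0],[45,11],[50,0]]
[[12,15],[15,19],[27,18],[28,9],[39,15],[44,0],[45,11],[50,0]]
[[12,15],[15,19],[27,18],[28,9],[39,15],[44,0],[45,11],[50,0]]
[[12,15],[15,19],[27,18],[28,9],[39,15],[44,0],[45,11],[50,0]]
[[12,15],[15,19],[27,18],[28,9],[39,15],[44,0],[45,11],[50,0]]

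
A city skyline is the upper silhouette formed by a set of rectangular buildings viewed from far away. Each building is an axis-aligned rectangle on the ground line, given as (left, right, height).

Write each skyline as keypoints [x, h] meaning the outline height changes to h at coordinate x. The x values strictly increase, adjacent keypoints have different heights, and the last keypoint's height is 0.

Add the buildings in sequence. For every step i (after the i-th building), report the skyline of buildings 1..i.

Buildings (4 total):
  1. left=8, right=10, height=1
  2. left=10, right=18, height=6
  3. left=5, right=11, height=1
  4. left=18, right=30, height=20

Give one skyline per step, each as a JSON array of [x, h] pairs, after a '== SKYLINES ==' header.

== SKYLINES ==
[[8,1],[10,0]]
[[8,1],[10,6],[18,0]]
[[5,1],[10,6],[18,0]]
[[5,1],[10,6],[18,20],[30,0]]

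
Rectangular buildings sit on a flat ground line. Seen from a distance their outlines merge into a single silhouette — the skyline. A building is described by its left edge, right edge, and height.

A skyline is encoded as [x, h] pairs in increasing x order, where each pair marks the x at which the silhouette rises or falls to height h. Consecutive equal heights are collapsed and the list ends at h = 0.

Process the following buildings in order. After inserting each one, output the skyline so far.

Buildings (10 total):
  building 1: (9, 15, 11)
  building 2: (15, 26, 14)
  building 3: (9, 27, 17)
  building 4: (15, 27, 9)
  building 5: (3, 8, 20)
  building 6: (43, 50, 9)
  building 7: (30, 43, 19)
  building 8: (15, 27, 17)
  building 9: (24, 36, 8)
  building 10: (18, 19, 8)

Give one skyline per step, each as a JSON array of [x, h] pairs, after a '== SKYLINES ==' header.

== SKYLINES ==
[[9,11],[15,0]]
[[9,11],[15,14],[26,0]]
[[9,17],[27,0]]
[[9,17],[27,0]]
[[3,20],[8,0],[9,17],[27,0]]
[[3,20],[8,0],[9,17],[27,0],[43,9],[50,0]]
[[3,20],[8,0],[9,17],[27,0],[30,19],[43,9],[50,0]]
[[3,20],[8,0],[9,17],[27,0],[30,19],[43,9],[50,0]]
[[3,20],[8,0],[9,17],[27,8],[30,19],[43,9],[50,0]]
[[3,20],[8,0],[9,17],[27,8],[30,19],[43,9],[50,0]]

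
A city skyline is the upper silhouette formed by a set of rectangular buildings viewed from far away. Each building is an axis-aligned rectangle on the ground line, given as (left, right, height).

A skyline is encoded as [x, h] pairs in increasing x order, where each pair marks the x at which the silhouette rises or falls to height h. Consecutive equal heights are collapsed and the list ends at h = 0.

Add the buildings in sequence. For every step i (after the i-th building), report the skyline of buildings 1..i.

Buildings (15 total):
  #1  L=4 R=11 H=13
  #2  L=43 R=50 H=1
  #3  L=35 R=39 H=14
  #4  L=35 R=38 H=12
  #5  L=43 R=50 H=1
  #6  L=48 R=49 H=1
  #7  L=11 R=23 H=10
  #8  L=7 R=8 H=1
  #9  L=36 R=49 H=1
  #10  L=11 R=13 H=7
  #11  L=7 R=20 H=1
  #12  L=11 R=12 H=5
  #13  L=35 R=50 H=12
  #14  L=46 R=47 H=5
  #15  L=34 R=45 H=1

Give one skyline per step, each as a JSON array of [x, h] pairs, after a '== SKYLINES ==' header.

== SKYLINES ==
[[4,13],[11,0]]
[[4,13],[11,0],[43,1],[50,0]]
[[4,13],[11,0],[35,14],[39,0],[43,1],[50,0]]
[[4,13],[11,0],[35,14],[39,0],[43,1],[50,0]]
[[4,13],[11,0],[35,14],[39,0],[43,1],[50,0]]
[[4,13],[11,0],[35,14],[39,0],[43,1],[50,0]]
[[4,13],[11,10],[23,0],[35,14],[39,0],[43,1],[50,0]]
[[4,13],[11,10],[23,0],[35,14],[39,0],[43,1],[50,0]]
[[4,13],[11,10],[23,0],[35,14],[39,1],[50,0]]
[[4,13],[11,10],[23,0],[35,14],[39,1],[50,0]]
[[4,13],[11,10],[23,0],[35,14],[39,1],[50,0]]
[[4,13],[11,10],[23,0],[35,14],[39,1],[50,0]]
[[4,13],[11,10],[23,0],[35,14],[39,12],[50,0]]
[[4,13],[11,10],[23,0],[35,14],[39,12],[50,0]]
[[4,13],[11,10],[23,0],[34,1],[35,14],[39,12],[50,0]]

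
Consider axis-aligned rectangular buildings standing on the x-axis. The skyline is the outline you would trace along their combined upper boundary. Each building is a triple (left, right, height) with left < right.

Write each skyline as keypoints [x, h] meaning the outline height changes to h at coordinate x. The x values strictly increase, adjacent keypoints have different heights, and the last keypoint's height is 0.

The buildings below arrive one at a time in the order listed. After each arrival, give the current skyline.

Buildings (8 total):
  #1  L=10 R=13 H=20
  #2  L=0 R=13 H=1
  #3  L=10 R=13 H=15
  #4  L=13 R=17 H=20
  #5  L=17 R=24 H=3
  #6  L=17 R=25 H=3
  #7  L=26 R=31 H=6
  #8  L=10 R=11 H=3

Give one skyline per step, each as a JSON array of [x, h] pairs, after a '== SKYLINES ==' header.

== SKYLINES ==
[[10,20],[13,0]]
[[0,1],[10,20],[13,0]]
[[0,1],[10,20],[13,0]]
[[0,1],[10,20],[17,0]]
[[0,1],[10,20],[17,3],[24,0]]
[[0,1],[10,20],[17,3],[25,0]]
[[0,1],[10,20],[17,3],[25,0],[26,6],[31,0]]
[[0,1],[10,20],[17,3],[25,0],[26,6],[31,0]]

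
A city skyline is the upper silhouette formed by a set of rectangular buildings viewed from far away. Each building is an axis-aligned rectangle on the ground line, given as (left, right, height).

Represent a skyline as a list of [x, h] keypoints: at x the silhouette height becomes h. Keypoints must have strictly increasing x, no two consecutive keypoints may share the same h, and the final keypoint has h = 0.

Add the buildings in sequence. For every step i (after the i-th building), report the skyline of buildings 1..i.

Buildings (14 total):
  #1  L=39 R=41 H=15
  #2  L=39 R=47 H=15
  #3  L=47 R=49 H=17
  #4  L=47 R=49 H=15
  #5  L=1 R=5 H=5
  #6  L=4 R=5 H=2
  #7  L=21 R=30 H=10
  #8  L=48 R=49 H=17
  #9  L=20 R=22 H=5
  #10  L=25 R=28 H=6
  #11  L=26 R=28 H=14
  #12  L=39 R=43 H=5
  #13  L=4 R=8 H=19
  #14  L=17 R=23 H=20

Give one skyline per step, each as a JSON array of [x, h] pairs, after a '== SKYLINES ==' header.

== SKYLINES ==
[[39,15],[41,0]]
[[39,15],[47,0]]
[[39,15],[47,17],[49,0]]
[[39,15],[47,17],[49,0]]
[[1,5],[5,0],[39,15],[47,17],[49,0]]
[[1,5],[5,0],[39,15],[47,17],[49,0]]
[[1,5],[5,0],[21,10],[30,0],[39,15],[47,17],[49,0]]
[[1,5],[5,0],[21,10],[30,0],[39,15],[47,17],[49,0]]
[[1,5],[5,0],[20,5],[21,10],[30,0],[39,15],[47,17],[49,0]]
[[1,5],[5,0],[20,5],[21,10],[30,0],[39,15],[47,17],[49,0]]
[[1,5],[5,0],[20,5],[21,10],[26,14],[28,10],[30,0],[39,15],[47,17],[49,0]]
[[1,5],[5,0],[20,5],[21,10],[26,14],[28,10],[30,0],[39,15],[47,17],[49,0]]
[[1,5],[4,19],[8,0],[20,5],[21,10],[26,14],[28,10],[30,0],[39,15],[47,17],[49,0]]
[[1,5],[4,19],[8,0],[17,20],[23,10],[26,14],[28,10],[30,0],[39,15],[47,17],[49,0]]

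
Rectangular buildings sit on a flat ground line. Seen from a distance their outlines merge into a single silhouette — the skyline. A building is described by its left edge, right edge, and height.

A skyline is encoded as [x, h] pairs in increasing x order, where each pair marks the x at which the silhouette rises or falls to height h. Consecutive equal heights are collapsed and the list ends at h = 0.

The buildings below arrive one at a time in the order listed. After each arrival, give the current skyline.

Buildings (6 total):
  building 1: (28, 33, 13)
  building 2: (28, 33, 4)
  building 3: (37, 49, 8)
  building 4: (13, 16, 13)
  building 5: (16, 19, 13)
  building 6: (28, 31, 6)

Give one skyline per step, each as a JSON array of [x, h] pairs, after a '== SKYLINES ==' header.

== SKYLINES ==
[[28,13],[33,0]]
[[28,13],[33,0]]
[[28,13],[33,0],[37,8],[49,0]]
[[13,13],[16,0],[28,13],[33,0],[37,8],[49,0]]
[[13,13],[19,0],[28,13],[33,0],[37,8],[49,0]]
[[13,13],[19,0],[28,13],[33,0],[37,8],[49,0]]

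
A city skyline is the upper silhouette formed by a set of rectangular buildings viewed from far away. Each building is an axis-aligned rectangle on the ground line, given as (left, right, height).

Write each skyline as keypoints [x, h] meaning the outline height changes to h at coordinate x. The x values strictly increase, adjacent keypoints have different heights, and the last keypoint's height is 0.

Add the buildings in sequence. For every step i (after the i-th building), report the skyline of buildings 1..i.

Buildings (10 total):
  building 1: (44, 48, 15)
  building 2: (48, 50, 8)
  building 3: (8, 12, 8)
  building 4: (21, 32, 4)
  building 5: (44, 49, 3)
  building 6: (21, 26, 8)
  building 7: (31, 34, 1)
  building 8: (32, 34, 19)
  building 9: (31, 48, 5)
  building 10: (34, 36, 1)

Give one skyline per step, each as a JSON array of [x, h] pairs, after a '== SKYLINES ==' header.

== SKYLINES ==
[[44,15],[48,0]]
[[44,15],[48,8],[50,0]]
[[8,8],[12,0],[44,15],[48,8],[50,0]]
[[8,8],[12,0],[21,4],[32,0],[44,15],[48,8],[50,0]]
[[8,8],[12,0],[21,4],[32,0],[44,15],[48,8],[50,0]]
[[8,8],[12,0],[21,8],[26,4],[32,0],[44,15],[48,8],[50,0]]
[[8,8],[12,0],[21,8],[26,4],[32,1],[34,0],[44,15],[48,8],[50,0]]
[[8,8],[12,0],[21,8],[26,4],[32,19],[34,0],[44,15],[48,8],[50,0]]
[[8,8],[12,0],[21,8],[26,4],[31,5],[32,19],[34,5],[44,15],[48,8],[50,0]]
[[8,8],[12,0],[21,8],[26,4],[31,5],[32,19],[34,5],[44,15],[48,8],[50,0]]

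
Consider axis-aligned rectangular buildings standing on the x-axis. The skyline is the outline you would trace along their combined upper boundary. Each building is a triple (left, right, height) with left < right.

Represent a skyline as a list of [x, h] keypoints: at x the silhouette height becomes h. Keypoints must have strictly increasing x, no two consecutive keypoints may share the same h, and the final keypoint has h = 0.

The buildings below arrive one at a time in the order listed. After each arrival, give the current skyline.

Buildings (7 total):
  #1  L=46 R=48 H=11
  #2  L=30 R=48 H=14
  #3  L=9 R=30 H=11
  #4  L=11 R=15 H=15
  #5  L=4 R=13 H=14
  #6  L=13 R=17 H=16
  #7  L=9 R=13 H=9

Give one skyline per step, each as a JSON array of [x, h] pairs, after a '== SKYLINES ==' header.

== SKYLINES ==
[[46,11],[48,0]]
[[30,14],[48,0]]
[[9,11],[30,14],[48,0]]
[[9,11],[11,15],[15,11],[30,14],[48,0]]
[[4,14],[11,15],[15,11],[30,14],[48,0]]
[[4,14],[11,15],[13,16],[17,11],[30,14],[48,0]]
[[4,14],[11,15],[13,16],[17,11],[30,14],[48,0]]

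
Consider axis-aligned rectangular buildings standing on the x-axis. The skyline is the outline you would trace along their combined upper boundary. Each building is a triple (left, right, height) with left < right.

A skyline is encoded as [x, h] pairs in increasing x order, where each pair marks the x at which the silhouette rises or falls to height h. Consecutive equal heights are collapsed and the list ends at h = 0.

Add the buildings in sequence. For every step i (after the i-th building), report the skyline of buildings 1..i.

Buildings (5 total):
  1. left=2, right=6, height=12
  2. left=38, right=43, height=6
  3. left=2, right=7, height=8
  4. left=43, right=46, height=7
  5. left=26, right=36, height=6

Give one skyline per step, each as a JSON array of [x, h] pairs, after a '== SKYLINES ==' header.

== SKYLINES ==
[[2,12],[6,0]]
[[2,12],[6,0],[38,6],[43,0]]
[[2,12],[6,8],[7,0],[38,6],[43,0]]
[[2,12],[6,8],[7,0],[38,6],[43,7],[46,0]]
[[2,12],[6,8],[7,0],[26,6],[36,0],[38,6],[43,7],[46,0]]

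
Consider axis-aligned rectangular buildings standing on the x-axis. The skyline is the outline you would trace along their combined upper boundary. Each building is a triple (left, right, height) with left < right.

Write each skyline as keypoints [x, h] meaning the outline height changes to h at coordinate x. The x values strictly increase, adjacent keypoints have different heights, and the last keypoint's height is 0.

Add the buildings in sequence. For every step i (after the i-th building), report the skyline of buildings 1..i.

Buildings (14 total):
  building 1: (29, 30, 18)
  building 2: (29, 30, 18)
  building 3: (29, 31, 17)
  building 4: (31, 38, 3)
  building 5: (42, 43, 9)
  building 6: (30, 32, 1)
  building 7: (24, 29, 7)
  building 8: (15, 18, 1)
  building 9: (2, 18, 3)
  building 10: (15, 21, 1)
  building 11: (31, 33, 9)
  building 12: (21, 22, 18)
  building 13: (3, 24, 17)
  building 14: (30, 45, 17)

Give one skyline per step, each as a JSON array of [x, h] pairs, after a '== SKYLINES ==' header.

== SKYLINES ==
[[29,18],[30,0]]
[[29,18],[30,0]]
[[29,18],[30,17],[31,0]]
[[29,18],[30,17],[31,3],[38,0]]
[[29,18],[30,17],[31,3],[38,0],[42,9],[43,0]]
[[29,18],[30,17],[31,3],[38,0],[42,9],[43,0]]
[[24,7],[29,18],[30,17],[31,3],[38,0],[42,9],[43,0]]
[[15,1],[18,0],[24,7],[29,18],[30,17],[31,3],[38,0],[42,9],[43,0]]
[[2,3],[18,0],[24,7],[29,18],[30,17],[31,3],[38,0],[42,9],[43,0]]
[[2,3],[18,1],[21,0],[24,7],[29,18],[30,17],[31,3],[38,0],[42,9],[43,0]]
[[2,3],[18,1],[21,0],[24,7],[29,18],[30,17],[31,9],[33,3],[38,0],[42,9],[43,0]]
[[2,3],[18,1],[21,18],[22,0],[24,7],[29,18],[30,17],[31,9],[33,3],[38,0],[42,9],[43,0]]
[[2,3],[3,17],[21,18],[22,17],[24,7],[29,18],[30,17],[31,9],[33,3],[38,0],[42,9],[43,0]]
[[2,3],[3,17],[21,18],[22,17],[24,7],[29,18],[30,17],[45,0]]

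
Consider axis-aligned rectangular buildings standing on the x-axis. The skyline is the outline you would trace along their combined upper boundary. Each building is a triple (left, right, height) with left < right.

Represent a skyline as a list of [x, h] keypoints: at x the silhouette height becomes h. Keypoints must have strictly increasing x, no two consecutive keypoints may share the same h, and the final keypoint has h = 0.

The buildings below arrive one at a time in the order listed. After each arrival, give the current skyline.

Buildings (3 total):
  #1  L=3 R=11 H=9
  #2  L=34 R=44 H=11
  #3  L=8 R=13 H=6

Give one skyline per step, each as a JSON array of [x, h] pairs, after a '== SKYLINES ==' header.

== SKYLINES ==
[[3,9],[11,0]]
[[3,9],[11,0],[34,11],[44,0]]
[[3,9],[11,6],[13,0],[34,11],[44,0]]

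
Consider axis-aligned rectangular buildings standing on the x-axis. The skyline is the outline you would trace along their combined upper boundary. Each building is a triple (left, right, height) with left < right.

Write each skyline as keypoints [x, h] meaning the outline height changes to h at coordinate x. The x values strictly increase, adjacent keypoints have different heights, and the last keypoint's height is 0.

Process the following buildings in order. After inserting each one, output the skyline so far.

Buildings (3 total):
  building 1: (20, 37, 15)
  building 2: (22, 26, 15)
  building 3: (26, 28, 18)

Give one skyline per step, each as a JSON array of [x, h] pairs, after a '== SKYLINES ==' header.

== SKYLINES ==
[[20,15],[37,0]]
[[20,15],[37,0]]
[[20,15],[26,18],[28,15],[37,0]]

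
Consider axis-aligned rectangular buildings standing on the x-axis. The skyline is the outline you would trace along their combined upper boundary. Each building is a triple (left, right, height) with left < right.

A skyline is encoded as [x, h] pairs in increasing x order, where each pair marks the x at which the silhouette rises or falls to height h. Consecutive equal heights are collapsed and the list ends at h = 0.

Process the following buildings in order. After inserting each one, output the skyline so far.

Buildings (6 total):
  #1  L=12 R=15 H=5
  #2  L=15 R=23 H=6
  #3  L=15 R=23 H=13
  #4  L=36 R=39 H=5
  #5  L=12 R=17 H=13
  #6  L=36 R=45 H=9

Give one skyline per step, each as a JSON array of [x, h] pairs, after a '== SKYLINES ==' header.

== SKYLINES ==
[[12,5],[15,0]]
[[12,5],[15,6],[23,0]]
[[12,5],[15,13],[23,0]]
[[12,5],[15,13],[23,0],[36,5],[39,0]]
[[12,13],[23,0],[36,5],[39,0]]
[[12,13],[23,0],[36,9],[45,0]]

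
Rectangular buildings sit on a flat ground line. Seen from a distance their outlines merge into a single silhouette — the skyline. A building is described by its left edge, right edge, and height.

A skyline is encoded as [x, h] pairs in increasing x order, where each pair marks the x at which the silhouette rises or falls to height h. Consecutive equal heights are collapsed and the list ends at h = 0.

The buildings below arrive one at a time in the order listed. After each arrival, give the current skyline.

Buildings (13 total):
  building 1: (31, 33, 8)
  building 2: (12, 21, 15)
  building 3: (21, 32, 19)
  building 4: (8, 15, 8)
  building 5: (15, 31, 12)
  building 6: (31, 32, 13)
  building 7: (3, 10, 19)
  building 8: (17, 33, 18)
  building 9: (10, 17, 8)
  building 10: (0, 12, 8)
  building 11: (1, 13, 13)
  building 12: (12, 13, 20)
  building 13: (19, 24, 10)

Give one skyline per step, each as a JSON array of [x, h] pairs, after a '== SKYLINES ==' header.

== SKYLINES ==
[[31,8],[33,0]]
[[12,15],[21,0],[31,8],[33,0]]
[[12,15],[21,19],[32,8],[33,0]]
[[8,8],[12,15],[21,19],[32,8],[33,0]]
[[8,8],[12,15],[21,19],[32,8],[33,0]]
[[8,8],[12,15],[21,19],[32,8],[33,0]]
[[3,19],[10,8],[12,15],[21,19],[32,8],[33,0]]
[[3,19],[10,8],[12,15],[17,18],[21,19],[32,18],[33,0]]
[[3,19],[10,8],[12,15],[17,18],[21,19],[32,18],[33,0]]
[[0,8],[3,19],[10,8],[12,15],[17,18],[21,19],[32,18],[33,0]]
[[0,8],[1,13],[3,19],[10,13],[12,15],[17,18],[21,19],[32,18],[33,0]]
[[0,8],[1,13],[3,19],[10,13],[12,20],[13,15],[17,18],[21,19],[32,18],[33,0]]
[[0,8],[1,13],[3,19],[10,13],[12,20],[13,15],[17,18],[21,19],[32,18],[33,0]]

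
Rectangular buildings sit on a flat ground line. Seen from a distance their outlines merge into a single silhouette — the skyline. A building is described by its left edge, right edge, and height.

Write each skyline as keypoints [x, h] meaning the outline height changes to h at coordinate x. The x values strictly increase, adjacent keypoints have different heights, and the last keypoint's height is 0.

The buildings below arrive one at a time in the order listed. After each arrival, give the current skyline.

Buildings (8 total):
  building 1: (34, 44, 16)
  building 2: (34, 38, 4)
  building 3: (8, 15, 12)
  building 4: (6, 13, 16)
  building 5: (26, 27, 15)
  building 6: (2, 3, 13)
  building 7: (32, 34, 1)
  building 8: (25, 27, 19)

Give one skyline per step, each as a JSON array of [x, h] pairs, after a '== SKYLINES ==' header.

== SKYLINES ==
[[34,16],[44,0]]
[[34,16],[44,0]]
[[8,12],[15,0],[34,16],[44,0]]
[[6,16],[13,12],[15,0],[34,16],[44,0]]
[[6,16],[13,12],[15,0],[26,15],[27,0],[34,16],[44,0]]
[[2,13],[3,0],[6,16],[13,12],[15,0],[26,15],[27,0],[34,16],[44,0]]
[[2,13],[3,0],[6,16],[13,12],[15,0],[26,15],[27,0],[32,1],[34,16],[44,0]]
[[2,13],[3,0],[6,16],[13,12],[15,0],[25,19],[27,0],[32,1],[34,16],[44,0]]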